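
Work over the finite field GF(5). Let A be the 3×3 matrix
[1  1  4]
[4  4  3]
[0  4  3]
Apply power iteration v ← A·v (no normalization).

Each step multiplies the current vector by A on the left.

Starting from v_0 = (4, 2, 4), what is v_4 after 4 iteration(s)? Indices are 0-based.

v_4 = (3, 2, 3)

v_0 = (4, 2, 4).
v_1 = A·v_0 = (2, 1, 0).
v_2 = A·v_1 = (3, 2, 4).
v_3 = A·v_2 = (1, 2, 0).
v_4 = A·v_3 = (3, 2, 3).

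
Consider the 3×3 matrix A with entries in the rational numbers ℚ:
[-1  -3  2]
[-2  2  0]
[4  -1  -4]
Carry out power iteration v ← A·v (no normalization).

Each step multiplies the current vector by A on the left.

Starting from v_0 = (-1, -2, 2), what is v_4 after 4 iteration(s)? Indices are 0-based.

v_4 = (-1105, -554, 2774)

v_0 = (-1, -2, 2).
v_1 = A·v_0 = (11, -2, -10).
v_2 = A·v_1 = (-25, -26, 86).
v_3 = A·v_2 = (275, -2, -418).
v_4 = A·v_3 = (-1105, -554, 2774).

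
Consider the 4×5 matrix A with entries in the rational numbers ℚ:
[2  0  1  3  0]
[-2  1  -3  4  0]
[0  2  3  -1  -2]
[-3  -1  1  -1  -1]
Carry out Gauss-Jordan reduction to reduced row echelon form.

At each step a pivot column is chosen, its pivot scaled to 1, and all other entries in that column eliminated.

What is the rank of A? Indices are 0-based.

pivot(0,0)=2: scale R0 → (1, 0, 1/2, 3/2, 0)
  clear (1,0): R1 −= (-2)R0 → (0, 1, -2, 7, 0)
  clear (3,0): R3 −= (-3)R0 → (0, -1, 5/2, 7/2, -1)
pivot(1,1)=1: scale R1 → (0, 1, -2, 7, 0)
  clear (2,1): R2 −= (2)R1 → (0, 0, 7, -15, -2)
  clear (3,1): R3 −= (-1)R1 → (0, 0, 1/2, 21/2, -1)
pivot(2,2)=7: scale R2 → (0, 0, 1, -15/7, -2/7)
  clear (0,2): R0 −= (1/2)R2 → (1, 0, 0, 18/7, 1/7)
  clear (1,2): R1 −= (-2)R2 → (0, 1, 0, 19/7, -4/7)
  clear (3,2): R3 −= (1/2)R2 → (0, 0, 0, 81/7, -6/7)
pivot(3,3)=81/7: scale R3 → (0, 0, 0, 1, -2/27)
  clear (0,3): R0 −= (18/7)R3 → (1, 0, 0, 0, 1/3)
  clear (1,3): R1 −= (19/7)R3 → (0, 1, 0, 0, -10/27)
  clear (2,3): R2 −= (-15/7)R3 → (0, 0, 1, 0, -4/9)

rank = 4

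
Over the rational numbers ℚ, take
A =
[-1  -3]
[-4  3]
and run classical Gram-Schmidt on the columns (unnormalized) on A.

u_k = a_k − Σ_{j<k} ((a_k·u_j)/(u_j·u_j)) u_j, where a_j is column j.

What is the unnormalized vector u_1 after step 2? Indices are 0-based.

Step 1: u_0 = a_0 = (-1, -4).
Step 2: u_1 = a_1 − (-9/17)·u_0 = (-60/17, 15/17).

u_1 = (-60/17, 15/17)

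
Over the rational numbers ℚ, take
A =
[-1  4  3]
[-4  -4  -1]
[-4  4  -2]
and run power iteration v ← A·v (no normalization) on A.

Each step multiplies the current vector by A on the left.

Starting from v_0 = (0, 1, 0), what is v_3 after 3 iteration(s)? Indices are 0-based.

v_3 = (-128, 88, 96)

v_0 = (0, 1, 0).
v_1 = A·v_0 = (4, -4, 4).
v_2 = A·v_1 = (-8, -4, -40).
v_3 = A·v_2 = (-128, 88, 96).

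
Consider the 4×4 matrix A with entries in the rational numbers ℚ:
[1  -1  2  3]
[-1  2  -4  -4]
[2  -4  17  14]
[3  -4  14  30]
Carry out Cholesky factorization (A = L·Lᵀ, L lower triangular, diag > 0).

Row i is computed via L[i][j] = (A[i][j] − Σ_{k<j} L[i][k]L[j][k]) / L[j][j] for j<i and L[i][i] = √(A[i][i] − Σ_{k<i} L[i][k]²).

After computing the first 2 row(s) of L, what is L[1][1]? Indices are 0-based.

L[1][1] = 1

Step 1: L[0][0] = √(1) = 1.
  L[1][0] = (-1) / L[0][0] = -1.
Step 2: L[1][1] = √(1) = 1.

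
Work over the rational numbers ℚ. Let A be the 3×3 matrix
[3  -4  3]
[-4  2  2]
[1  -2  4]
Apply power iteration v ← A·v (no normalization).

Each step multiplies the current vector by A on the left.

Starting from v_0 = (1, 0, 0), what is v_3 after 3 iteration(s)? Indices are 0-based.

v_3 = (201, -118, 124)

v_0 = (1, 0, 0).
v_1 = A·v_0 = (3, -4, 1).
v_2 = A·v_1 = (28, -18, 15).
v_3 = A·v_2 = (201, -118, 124).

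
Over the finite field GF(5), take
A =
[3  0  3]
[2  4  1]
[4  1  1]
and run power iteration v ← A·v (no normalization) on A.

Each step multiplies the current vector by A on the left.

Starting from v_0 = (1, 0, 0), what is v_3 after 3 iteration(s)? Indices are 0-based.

v_0 = (1, 0, 0).
v_1 = A·v_0 = (3, 2, 4).
v_2 = A·v_1 = (1, 3, 3).
v_3 = A·v_2 = (2, 2, 0).

v_3 = (2, 2, 0)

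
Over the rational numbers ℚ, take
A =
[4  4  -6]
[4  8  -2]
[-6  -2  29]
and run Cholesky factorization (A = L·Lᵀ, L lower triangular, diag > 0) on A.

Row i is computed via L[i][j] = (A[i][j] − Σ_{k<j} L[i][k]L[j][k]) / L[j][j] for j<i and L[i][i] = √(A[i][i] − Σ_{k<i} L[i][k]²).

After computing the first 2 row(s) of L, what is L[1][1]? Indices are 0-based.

L[1][1] = 2

Step 1: L[0][0] = √(4) = 2.
  L[1][0] = (4) / L[0][0] = 2.
Step 2: L[1][1] = √(4) = 2.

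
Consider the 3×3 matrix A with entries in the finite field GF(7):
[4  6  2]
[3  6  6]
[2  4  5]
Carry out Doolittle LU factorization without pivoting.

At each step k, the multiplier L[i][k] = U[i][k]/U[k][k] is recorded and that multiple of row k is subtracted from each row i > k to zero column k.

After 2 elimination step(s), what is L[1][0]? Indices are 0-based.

L[1][0] = 6

k=0: U[0][0]=4
  eliminate (1,0): mult=6, new row 1: (0, 5, 1); set L[1][0]=6
  eliminate (2,0): mult=4, new row 2: (0, 1, 4); set L[2][0]=4
k=1: U[1][1]=5
  eliminate (2,1): mult=3, new row 2: (0, 0, 1); set L[2][1]=3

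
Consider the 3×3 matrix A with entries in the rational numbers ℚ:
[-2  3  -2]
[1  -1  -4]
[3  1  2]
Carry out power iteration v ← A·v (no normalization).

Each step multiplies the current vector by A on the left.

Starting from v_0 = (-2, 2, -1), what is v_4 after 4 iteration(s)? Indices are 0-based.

v_4 = (-696, 36, 204)

v_0 = (-2, 2, -1).
v_1 = A·v_0 = (12, 0, -6).
v_2 = A·v_1 = (-12, 36, 24).
v_3 = A·v_2 = (84, -144, 48).
v_4 = A·v_3 = (-696, 36, 204).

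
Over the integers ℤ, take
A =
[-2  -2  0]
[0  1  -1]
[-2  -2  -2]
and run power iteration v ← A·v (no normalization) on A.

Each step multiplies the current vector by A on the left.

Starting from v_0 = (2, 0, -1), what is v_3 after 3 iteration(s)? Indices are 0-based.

v_3 = (-18, -7, -38)

v_0 = (2, 0, -1).
v_1 = A·v_0 = (-4, 1, -2).
v_2 = A·v_1 = (6, 3, 10).
v_3 = A·v_2 = (-18, -7, -38).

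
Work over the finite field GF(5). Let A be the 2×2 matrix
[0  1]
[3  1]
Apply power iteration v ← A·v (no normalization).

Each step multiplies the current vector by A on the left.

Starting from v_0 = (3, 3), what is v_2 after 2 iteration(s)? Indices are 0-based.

v_2 = (2, 1)

v_0 = (3, 3).
v_1 = A·v_0 = (3, 2).
v_2 = A·v_1 = (2, 1).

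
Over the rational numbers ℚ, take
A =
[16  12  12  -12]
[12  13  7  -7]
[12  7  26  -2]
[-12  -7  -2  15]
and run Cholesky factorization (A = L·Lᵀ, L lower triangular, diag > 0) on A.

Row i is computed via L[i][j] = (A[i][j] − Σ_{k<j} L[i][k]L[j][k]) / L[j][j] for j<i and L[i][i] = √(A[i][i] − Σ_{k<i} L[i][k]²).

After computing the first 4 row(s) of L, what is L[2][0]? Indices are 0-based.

Step 1: L[0][0] = √(16) = 4.
  L[1][0] = (12) / L[0][0] = 3.
Step 2: L[1][1] = √(4) = 2.
  L[2][0] = (12) / L[0][0] = 3.
  L[2][1] = (-2) / L[1][1] = -1.
Step 3: L[2][2] = √(16) = 4.
  L[3][0] = (-12) / L[0][0] = -3.
  L[3][1] = (2) / L[1][1] = 1.
  L[3][2] = (8) / L[2][2] = 2.
Step 4: L[3][3] = √(1) = 1.

L[2][0] = 3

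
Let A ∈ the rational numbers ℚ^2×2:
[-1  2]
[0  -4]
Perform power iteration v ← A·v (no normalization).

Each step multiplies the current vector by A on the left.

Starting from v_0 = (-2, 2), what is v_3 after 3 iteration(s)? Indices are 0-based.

v_3 = (86, -128)

v_0 = (-2, 2).
v_1 = A·v_0 = (6, -8).
v_2 = A·v_1 = (-22, 32).
v_3 = A·v_2 = (86, -128).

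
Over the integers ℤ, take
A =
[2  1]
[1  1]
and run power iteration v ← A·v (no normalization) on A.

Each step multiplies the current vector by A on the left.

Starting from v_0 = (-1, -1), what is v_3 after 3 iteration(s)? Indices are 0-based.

v_3 = (-21, -13)

v_0 = (-1, -1).
v_1 = A·v_0 = (-3, -2).
v_2 = A·v_1 = (-8, -5).
v_3 = A·v_2 = (-21, -13).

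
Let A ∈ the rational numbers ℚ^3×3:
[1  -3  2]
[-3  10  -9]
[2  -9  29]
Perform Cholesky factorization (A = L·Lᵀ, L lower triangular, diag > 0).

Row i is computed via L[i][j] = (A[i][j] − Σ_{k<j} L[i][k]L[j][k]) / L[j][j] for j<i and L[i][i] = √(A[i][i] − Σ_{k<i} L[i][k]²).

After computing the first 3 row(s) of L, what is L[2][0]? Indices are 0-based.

Step 1: L[0][0] = √(1) = 1.
  L[1][0] = (-3) / L[0][0] = -3.
Step 2: L[1][1] = √(1) = 1.
  L[2][0] = (2) / L[0][0] = 2.
  L[2][1] = (-3) / L[1][1] = -3.
Step 3: L[2][2] = √(16) = 4.

L[2][0] = 2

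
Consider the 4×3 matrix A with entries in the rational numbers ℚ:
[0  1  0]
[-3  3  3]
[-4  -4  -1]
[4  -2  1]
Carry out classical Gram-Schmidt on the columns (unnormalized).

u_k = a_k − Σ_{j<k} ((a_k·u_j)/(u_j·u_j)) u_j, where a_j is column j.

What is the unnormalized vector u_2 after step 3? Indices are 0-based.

Step 1: u_0 = a_0 = (0, -3, -4, 4).
Step 2: u_1 = a_1 − (-1/41)·u_0 = (1, 120/41, -168/41, -78/41).
Step 3: u_2 = a_2 − (-1/41)·u_0 − (450/1229)·u_1 = (-450/1229, 2280/1229, 495/1229, 2205/1229).

u_2 = (-450/1229, 2280/1229, 495/1229, 2205/1229)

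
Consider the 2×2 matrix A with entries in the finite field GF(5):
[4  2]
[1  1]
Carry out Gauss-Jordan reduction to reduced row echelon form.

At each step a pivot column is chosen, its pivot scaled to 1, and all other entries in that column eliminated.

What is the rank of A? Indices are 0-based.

pivot(0,0)=4: scale R0 → (1, 3)
  clear (1,0): R1 −= (1)R0 → (0, 3)
pivot(1,1)=3: scale R1 → (0, 1)
  clear (0,1): R0 −= (3)R1 → (1, 0)

rank = 2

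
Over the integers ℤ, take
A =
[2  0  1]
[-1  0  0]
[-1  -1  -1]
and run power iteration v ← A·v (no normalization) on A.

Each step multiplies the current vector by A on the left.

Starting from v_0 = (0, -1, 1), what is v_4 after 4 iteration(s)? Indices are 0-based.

v_0 = (0, -1, 1).
v_1 = A·v_0 = (1, 0, 0).
v_2 = A·v_1 = (2, -1, -1).
v_3 = A·v_2 = (3, -2, 0).
v_4 = A·v_3 = (6, -3, -1).

v_4 = (6, -3, -1)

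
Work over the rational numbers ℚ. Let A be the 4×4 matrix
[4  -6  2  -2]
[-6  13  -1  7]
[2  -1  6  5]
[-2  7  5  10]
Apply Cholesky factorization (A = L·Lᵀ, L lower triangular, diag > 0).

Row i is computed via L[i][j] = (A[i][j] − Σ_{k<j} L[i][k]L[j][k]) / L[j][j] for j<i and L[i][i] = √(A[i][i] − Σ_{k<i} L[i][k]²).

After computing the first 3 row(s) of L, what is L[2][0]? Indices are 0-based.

L[2][0] = 1

Step 1: L[0][0] = √(4) = 2.
  L[1][0] = (-6) / L[0][0] = -3.
Step 2: L[1][1] = √(4) = 2.
  L[2][0] = (2) / L[0][0] = 1.
  L[2][1] = (2) / L[1][1] = 1.
Step 3: L[2][2] = √(4) = 2.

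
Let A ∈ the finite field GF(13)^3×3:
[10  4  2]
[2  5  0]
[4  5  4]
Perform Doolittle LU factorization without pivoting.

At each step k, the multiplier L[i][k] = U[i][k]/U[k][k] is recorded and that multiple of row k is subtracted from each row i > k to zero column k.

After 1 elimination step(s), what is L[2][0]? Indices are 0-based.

L[2][0] = 3

k=0: U[0][0]=10
  eliminate (1,0): mult=8, new row 1: (0, 12, 10); set L[1][0]=8
  eliminate (2,0): mult=3, new row 2: (0, 6, 11); set L[2][0]=3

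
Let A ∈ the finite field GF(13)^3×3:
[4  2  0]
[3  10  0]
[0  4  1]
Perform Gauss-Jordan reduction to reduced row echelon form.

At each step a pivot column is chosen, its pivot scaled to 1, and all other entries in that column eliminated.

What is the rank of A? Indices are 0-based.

step 1: normalize row 0 (÷4) = (1, 7, 0)
  row 1: subtract 3×row0 = (0, 2, 0)
step 2: normalize row 1 (÷2) = (0, 1, 0)
  row 0: subtract 7×row1 = (1, 0, 0)
  row 2: subtract 4×row1 = (0, 0, 1)
step 3: normalize row 2 (÷1) = (0, 0, 1)

rank = 3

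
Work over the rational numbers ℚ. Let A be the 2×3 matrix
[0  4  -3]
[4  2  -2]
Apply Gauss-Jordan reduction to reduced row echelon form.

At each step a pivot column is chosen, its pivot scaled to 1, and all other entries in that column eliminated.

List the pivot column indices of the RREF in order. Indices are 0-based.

pivot(0,0): swap R0↔R1
pivot(0,0)=4: scale R0 → (1, 1/2, -1/2)
pivot(1,1)=4: scale R1 → (0, 1, -3/4)
  clear (0,1): R0 −= (1/2)R1 → (1, 0, -1/8)

pivot columns: 0, 1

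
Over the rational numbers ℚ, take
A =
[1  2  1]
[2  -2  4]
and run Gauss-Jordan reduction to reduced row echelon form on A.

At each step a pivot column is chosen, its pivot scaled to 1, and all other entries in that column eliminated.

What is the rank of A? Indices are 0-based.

pivot(0,0)=1: scale R0 → (1, 2, 1)
  clear (1,0): R1 −= (2)R0 → (0, -6, 2)
pivot(1,1)=-6: scale R1 → (0, 1, -1/3)
  clear (0,1): R0 −= (2)R1 → (1, 0, 5/3)

rank = 2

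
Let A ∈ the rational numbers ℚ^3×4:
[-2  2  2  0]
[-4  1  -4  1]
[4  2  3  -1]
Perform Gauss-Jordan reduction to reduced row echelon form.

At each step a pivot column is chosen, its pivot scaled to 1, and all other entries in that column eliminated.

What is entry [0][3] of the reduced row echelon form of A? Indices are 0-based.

step 1: normalize row 0 (÷-2) = (1, -1, -1, 0)
  row 1: subtract -4×row0 = (0, -3, -8, 1)
  row 2: subtract 4×row0 = (0, 6, 7, -1)
step 2: normalize row 1 (÷-3) = (0, 1, 8/3, -1/3)
  row 0: subtract -1×row1 = (1, 0, 5/3, -1/3)
  row 2: subtract 6×row1 = (0, 0, -9, 1)
step 3: normalize row 2 (÷-9) = (0, 0, 1, -1/9)
  row 0: subtract 5/3×row2 = (1, 0, 0, -4/27)
  row 1: subtract 8/3×row2 = (0, 1, 0, -1/27)

M[0][3] = -4/27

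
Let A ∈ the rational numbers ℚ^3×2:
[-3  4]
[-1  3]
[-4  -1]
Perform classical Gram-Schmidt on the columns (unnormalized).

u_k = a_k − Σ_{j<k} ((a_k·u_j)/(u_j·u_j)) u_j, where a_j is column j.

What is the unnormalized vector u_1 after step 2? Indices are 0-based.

Step 1: u_0 = a_0 = (-3, -1, -4).
Step 2: u_1 = a_1 − (-11/26)·u_0 = (71/26, 67/26, -35/13).

u_1 = (71/26, 67/26, -35/13)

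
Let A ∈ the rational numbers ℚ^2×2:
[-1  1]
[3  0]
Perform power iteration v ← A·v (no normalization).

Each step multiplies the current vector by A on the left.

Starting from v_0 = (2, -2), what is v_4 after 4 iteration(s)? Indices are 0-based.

v_4 = (52, -66)

v_0 = (2, -2).
v_1 = A·v_0 = (-4, 6).
v_2 = A·v_1 = (10, -12).
v_3 = A·v_2 = (-22, 30).
v_4 = A·v_3 = (52, -66).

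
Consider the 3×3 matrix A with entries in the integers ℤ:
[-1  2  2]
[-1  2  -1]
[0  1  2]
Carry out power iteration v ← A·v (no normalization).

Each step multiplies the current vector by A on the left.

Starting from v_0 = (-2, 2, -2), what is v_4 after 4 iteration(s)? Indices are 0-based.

v_0 = (-2, 2, -2).
v_1 = A·v_0 = (2, 8, -2).
v_2 = A·v_1 = (10, 16, 4).
v_3 = A·v_2 = (30, 18, 24).
v_4 = A·v_3 = (54, -18, 66).

v_4 = (54, -18, 66)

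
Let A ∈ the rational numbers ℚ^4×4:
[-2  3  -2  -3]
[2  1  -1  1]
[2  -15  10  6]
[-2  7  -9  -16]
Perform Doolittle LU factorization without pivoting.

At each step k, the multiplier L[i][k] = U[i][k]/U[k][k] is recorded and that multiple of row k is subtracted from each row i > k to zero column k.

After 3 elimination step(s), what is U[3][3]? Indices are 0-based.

Step 1: pivot at (0,0) is -2.
  row1 ← row1 − (-1)·row0  ⇒  L[1][0]=-1, U row1=(0, 4, -3, -2)
  row2 ← row2 − (-1)·row0  ⇒  L[2][0]=-1, U row2=(0, -12, 8, 3)
  row3 ← row3 − (1)·row0  ⇒  L[3][0]=1, U row3=(0, 4, -7, -13)
Step 2: pivot at (1,1) is 4.
  row2 ← row2 − (-3)·row1  ⇒  L[2][1]=-3, U row2=(0, 0, -1, -3)
  row3 ← row3 − (1)·row1  ⇒  L[3][1]=1, U row3=(0, 0, -4, -11)
Step 3: pivot at (2,2) is -1.
  row3 ← row3 − (4)·row2  ⇒  L[3][2]=4, U row3=(0, 0, 0, 1)

U[3][3] = 1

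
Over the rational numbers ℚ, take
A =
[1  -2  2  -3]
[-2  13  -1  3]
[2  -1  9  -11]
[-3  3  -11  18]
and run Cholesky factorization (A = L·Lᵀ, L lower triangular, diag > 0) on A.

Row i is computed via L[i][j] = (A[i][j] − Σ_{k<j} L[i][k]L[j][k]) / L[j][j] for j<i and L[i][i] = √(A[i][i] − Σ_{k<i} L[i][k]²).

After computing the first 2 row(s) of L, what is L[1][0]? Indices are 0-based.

Step 1: L[0][0] = √(1) = 1.
  L[1][0] = (-2) / L[0][0] = -2.
Step 2: L[1][1] = √(9) = 3.

L[1][0] = -2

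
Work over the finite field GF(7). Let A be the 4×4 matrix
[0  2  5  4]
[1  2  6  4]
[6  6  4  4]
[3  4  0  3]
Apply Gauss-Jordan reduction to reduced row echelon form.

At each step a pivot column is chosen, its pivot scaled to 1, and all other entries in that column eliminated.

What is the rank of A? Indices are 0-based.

rank = 4

[1] R0 <-> R1
[1] R0 /= 1  ⇒  (1, 2, 6, 4)
     R2 -= 6·R0  ⇒  (0, 1, 3, 1)
     R3 -= 3·R0  ⇒  (0, 5, 3, 5)
[2] R1 /= 2  ⇒  (0, 1, 6, 2)
     R0 -= 2·R1  ⇒  (1, 0, 1, 0)
     R2 -= 1·R1  ⇒  (0, 0, 4, 6)
     R3 -= 5·R1  ⇒  (0, 0, 1, 2)
[3] R2 /= 4  ⇒  (0, 0, 1, 5)
     R0 -= 1·R2  ⇒  (1, 0, 0, 2)
     R1 -= 6·R2  ⇒  (0, 1, 0, 0)
     R3 -= 1·R2  ⇒  (0, 0, 0, 4)
[4] R3 /= 4  ⇒  (0, 0, 0, 1)
     R0 -= 2·R3  ⇒  (1, 0, 0, 0)
     R2 -= 5·R3  ⇒  (0, 0, 1, 0)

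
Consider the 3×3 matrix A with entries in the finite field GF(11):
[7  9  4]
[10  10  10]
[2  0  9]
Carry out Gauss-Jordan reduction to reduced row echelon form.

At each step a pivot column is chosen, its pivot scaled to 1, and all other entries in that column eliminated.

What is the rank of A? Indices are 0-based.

rank = 3

step 1: normalize row 0 (÷7) = (1, 6, 10)
  row 1: subtract 10×row0 = (0, 5, 9)
  row 2: subtract 2×row0 = (0, 10, 0)
step 2: normalize row 1 (÷5) = (0, 1, 4)
  row 0: subtract 6×row1 = (1, 0, 8)
  row 2: subtract 10×row1 = (0, 0, 4)
step 3: normalize row 2 (÷4) = (0, 0, 1)
  row 0: subtract 8×row2 = (1, 0, 0)
  row 1: subtract 4×row2 = (0, 1, 0)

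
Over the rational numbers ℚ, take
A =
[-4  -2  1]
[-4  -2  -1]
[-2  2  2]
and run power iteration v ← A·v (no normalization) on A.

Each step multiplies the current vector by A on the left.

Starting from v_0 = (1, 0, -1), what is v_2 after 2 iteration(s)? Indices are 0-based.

v_0 = (1, 0, -1).
v_1 = A·v_0 = (-5, -3, -4).
v_2 = A·v_1 = (22, 30, -4).

v_2 = (22, 30, -4)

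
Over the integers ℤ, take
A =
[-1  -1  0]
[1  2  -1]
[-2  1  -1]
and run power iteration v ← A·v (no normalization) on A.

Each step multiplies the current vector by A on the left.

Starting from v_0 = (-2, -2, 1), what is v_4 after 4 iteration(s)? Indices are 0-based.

v_0 = (-2, -2, 1).
v_1 = A·v_0 = (4, -7, 1).
v_2 = A·v_1 = (3, -11, -16).
v_3 = A·v_2 = (8, -3, -1).
v_4 = A·v_3 = (-5, 3, -18).

v_4 = (-5, 3, -18)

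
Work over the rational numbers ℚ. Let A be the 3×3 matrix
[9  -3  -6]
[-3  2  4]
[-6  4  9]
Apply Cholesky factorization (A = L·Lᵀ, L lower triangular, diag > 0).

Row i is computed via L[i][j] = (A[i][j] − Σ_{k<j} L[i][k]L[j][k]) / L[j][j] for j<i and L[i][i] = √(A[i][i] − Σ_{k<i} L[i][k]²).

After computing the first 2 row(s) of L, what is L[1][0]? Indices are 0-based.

L[1][0] = -1

Step 1: L[0][0] = √(9) = 3.
  L[1][0] = (-3) / L[0][0] = -1.
Step 2: L[1][1] = √(1) = 1.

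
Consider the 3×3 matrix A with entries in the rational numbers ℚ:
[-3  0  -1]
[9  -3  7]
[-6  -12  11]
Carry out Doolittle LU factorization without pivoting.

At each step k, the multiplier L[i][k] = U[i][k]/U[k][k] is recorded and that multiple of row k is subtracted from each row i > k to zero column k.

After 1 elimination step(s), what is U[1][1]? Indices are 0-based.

[col 0] pivot -3
  R1 -= -3*R0 → (0, -3, 4)  (L[1][0] := -3)
  R2 -= 2*R0 → (0, -12, 13)  (L[2][0] := 2)

U[1][1] = -3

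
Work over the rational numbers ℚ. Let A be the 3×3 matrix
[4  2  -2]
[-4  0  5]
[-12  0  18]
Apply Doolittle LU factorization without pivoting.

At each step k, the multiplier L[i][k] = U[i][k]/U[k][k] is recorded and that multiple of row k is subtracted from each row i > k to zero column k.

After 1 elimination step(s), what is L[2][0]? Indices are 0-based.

L[2][0] = -3

Step 1: pivot at (0,0) is 4.
  row1 ← row1 − (-1)·row0  ⇒  L[1][0]=-1, U row1=(0, 2, 3)
  row2 ← row2 − (-3)·row0  ⇒  L[2][0]=-3, U row2=(0, 6, 12)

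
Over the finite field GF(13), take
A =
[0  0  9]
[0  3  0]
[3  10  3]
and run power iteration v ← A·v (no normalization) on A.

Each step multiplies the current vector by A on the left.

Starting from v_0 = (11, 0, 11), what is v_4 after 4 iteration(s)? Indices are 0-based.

v_0 = (11, 0, 11).
v_1 = A·v_0 = (8, 0, 1).
v_2 = A·v_1 = (9, 0, 1).
v_3 = A·v_2 = (9, 0, 4).
v_4 = A·v_3 = (10, 0, 0).

v_4 = (10, 0, 0)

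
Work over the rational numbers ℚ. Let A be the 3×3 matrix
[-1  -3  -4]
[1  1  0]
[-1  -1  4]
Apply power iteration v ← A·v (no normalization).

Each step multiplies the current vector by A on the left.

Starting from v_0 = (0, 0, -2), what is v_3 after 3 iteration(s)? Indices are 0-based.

v_3 = (112, 32, -192)

v_0 = (0, 0, -2).
v_1 = A·v_0 = (8, 0, -8).
v_2 = A·v_1 = (24, 8, -40).
v_3 = A·v_2 = (112, 32, -192).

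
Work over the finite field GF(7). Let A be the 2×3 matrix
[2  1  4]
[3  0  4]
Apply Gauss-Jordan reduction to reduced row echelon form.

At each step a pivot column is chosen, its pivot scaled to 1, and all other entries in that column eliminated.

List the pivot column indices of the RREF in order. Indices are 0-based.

pivot columns: 0, 1

step 1: normalize row 0 (÷2) = (1, 4, 2)
  row 1: subtract 3×row0 = (0, 2, 5)
step 2: normalize row 1 (÷2) = (0, 1, 6)
  row 0: subtract 4×row1 = (1, 0, 6)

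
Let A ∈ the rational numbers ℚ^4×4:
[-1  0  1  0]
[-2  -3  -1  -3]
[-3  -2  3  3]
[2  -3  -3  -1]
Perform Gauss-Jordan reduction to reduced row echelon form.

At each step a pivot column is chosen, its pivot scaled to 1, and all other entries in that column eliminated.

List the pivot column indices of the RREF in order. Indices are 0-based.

pivot columns: 0, 1, 2, 3

[1] R0 /= -1  ⇒  (1, 0, -1, 0)
     R1 -= -2·R0  ⇒  (0, -3, -3, -3)
     R2 -= -3·R0  ⇒  (0, -2, 0, 3)
     R3 -= 2·R0  ⇒  (0, -3, -1, -1)
[2] R1 /= -3  ⇒  (0, 1, 1, 1)
     R2 -= -2·R1  ⇒  (0, 0, 2, 5)
     R3 -= -3·R1  ⇒  (0, 0, 2, 2)
[3] R2 /= 2  ⇒  (0, 0, 1, 5/2)
     R0 -= -1·R2  ⇒  (1, 0, 0, 5/2)
     R1 -= 1·R2  ⇒  (0, 1, 0, -3/2)
     R3 -= 2·R2  ⇒  (0, 0, 0, -3)
[4] R3 /= -3  ⇒  (0, 0, 0, 1)
     R0 -= 5/2·R3  ⇒  (1, 0, 0, 0)
     R1 -= -3/2·R3  ⇒  (0, 1, 0, 0)
     R2 -= 5/2·R3  ⇒  (0, 0, 1, 0)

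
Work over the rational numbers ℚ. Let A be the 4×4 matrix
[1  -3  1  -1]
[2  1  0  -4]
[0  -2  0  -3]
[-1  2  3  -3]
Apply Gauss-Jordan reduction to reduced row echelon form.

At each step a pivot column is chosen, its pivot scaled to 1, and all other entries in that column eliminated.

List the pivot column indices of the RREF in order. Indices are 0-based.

[1] R0 /= 1  ⇒  (1, -3, 1, -1)
     R1 -= 2·R0  ⇒  (0, 7, -2, -2)
     R3 -= -1·R0  ⇒  (0, -1, 4, -4)
[2] R1 /= 7  ⇒  (0, 1, -2/7, -2/7)
     R0 -= -3·R1  ⇒  (1, 0, 1/7, -13/7)
     R2 -= -2·R1  ⇒  (0, 0, -4/7, -25/7)
     R3 -= -1·R1  ⇒  (0, 0, 26/7, -30/7)
[3] R2 /= -4/7  ⇒  (0, 0, 1, 25/4)
     R0 -= 1/7·R2  ⇒  (1, 0, 0, -11/4)
     R1 -= -2/7·R2  ⇒  (0, 1, 0, 3/2)
     R3 -= 26/7·R2  ⇒  (0, 0, 0, -55/2)
[4] R3 /= -55/2  ⇒  (0, 0, 0, 1)
     R0 -= -11/4·R3  ⇒  (1, 0, 0, 0)
     R1 -= 3/2·R3  ⇒  (0, 1, 0, 0)
     R2 -= 25/4·R3  ⇒  (0, 0, 1, 0)

pivot columns: 0, 1, 2, 3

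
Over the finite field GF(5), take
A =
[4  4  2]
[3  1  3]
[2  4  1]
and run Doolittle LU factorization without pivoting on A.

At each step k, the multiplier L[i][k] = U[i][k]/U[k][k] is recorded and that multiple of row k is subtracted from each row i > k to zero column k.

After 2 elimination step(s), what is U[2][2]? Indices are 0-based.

k=0: U[0][0]=4
  eliminate (1,0): mult=2, new row 1: (0, 3, 4); set L[1][0]=2
  eliminate (2,0): mult=3, new row 2: (0, 2, 0); set L[2][0]=3
k=1: U[1][1]=3
  eliminate (2,1): mult=4, new row 2: (0, 0, 4); set L[2][1]=4

U[2][2] = 4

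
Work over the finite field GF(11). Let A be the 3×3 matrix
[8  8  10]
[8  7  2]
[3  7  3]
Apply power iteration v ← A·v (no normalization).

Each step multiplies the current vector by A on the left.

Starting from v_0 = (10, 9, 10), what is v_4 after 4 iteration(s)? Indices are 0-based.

v_4 = (7, 4, 9)

v_0 = (10, 9, 10).
v_1 = A·v_0 = (10, 9, 2).
v_2 = A·v_1 = (7, 4, 0).
v_3 = A·v_2 = (0, 7, 5).
v_4 = A·v_3 = (7, 4, 9).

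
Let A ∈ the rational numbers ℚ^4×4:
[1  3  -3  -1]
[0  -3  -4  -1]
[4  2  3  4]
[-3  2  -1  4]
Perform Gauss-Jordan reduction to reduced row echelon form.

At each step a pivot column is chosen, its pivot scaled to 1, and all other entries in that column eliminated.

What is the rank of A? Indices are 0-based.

step 1: normalize row 0 (÷1) = (1, 3, -3, -1)
  row 2: subtract 4×row0 = (0, -10, 15, 8)
  row 3: subtract -3×row0 = (0, 11, -10, 1)
step 2: normalize row 1 (÷-3) = (0, 1, 4/3, 1/3)
  row 0: subtract 3×row1 = (1, 0, -7, -2)
  row 2: subtract -10×row1 = (0, 0, 85/3, 34/3)
  row 3: subtract 11×row1 = (0, 0, -74/3, -8/3)
step 3: normalize row 2 (÷85/3) = (0, 0, 1, 2/5)
  row 0: subtract -7×row2 = (1, 0, 0, 4/5)
  row 1: subtract 4/3×row2 = (0, 1, 0, -1/5)
  row 3: subtract -74/3×row2 = (0, 0, 0, 36/5)
step 4: normalize row 3 (÷36/5) = (0, 0, 0, 1)
  row 0: subtract 4/5×row3 = (1, 0, 0, 0)
  row 1: subtract -1/5×row3 = (0, 1, 0, 0)
  row 2: subtract 2/5×row3 = (0, 0, 1, 0)

rank = 4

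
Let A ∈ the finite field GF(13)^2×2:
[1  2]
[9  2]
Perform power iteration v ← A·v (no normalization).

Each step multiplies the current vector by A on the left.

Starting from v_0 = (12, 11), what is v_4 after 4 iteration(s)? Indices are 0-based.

v_0 = (12, 11).
v_1 = A·v_0 = (8, 0).
v_2 = A·v_1 = (8, 7).
v_3 = A·v_2 = (9, 8).
v_4 = A·v_3 = (12, 6).

v_4 = (12, 6)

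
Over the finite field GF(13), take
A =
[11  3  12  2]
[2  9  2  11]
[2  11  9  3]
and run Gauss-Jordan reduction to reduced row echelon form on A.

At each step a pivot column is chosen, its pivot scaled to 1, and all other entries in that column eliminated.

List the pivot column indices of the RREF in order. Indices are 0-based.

pivot(0,0)=11: scale R0 → (1, 5, 7, 12)
  clear (1,0): R1 −= (2)R0 → (0, 12, 1, 0)
  clear (2,0): R2 −= (2)R0 → (0, 1, 8, 5)
pivot(1,1)=12: scale R1 → (0, 1, 12, 0)
  clear (0,1): R0 −= (5)R1 → (1, 0, 12, 12)
  clear (2,1): R2 −= (1)R1 → (0, 0, 9, 5)
pivot(2,2)=9: scale R2 → (0, 0, 1, 2)
  clear (0,2): R0 −= (12)R2 → (1, 0, 0, 1)
  clear (1,2): R1 −= (12)R2 → (0, 1, 0, 2)

pivot columns: 0, 1, 2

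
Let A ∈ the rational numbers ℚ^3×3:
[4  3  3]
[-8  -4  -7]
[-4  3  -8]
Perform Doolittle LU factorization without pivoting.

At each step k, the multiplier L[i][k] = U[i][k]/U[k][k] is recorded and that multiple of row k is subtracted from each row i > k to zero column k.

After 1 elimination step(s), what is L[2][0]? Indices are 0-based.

L[2][0] = -1

k=0: U[0][0]=4
  eliminate (1,0): mult=-2, new row 1: (0, 2, -1); set L[1][0]=-2
  eliminate (2,0): mult=-1, new row 2: (0, 6, -5); set L[2][0]=-1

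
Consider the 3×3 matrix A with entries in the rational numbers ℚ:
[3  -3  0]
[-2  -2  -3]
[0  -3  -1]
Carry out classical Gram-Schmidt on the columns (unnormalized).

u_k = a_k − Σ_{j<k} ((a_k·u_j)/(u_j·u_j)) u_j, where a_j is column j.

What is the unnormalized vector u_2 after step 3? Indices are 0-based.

Step 1: u_0 = a_0 = (3, -2, 0).
Step 2: u_1 = a_1 − (-5/13)·u_0 = (-24/13, -36/13, -3).
Step 3: u_2 = a_2 − (6/13)·u_0 − (49/87)·u_1 = (-10/29, -15/29, 20/29).

u_2 = (-10/29, -15/29, 20/29)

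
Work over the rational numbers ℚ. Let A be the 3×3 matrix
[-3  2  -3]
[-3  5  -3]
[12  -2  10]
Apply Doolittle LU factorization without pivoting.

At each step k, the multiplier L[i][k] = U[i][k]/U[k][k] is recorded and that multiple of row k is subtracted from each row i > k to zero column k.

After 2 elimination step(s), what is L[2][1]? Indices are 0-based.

L[2][1] = 2

k=0: U[0][0]=-3
  eliminate (1,0): mult=1, new row 1: (0, 3, 0); set L[1][0]=1
  eliminate (2,0): mult=-4, new row 2: (0, 6, -2); set L[2][0]=-4
k=1: U[1][1]=3
  eliminate (2,1): mult=2, new row 2: (0, 0, -2); set L[2][1]=2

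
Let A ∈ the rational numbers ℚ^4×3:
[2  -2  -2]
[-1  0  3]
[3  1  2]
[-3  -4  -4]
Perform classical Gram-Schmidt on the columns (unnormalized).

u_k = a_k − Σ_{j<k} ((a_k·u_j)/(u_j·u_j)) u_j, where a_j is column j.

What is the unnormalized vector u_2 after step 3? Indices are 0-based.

u_2 = (34/181, 1075/362, 186/181, 59/362)

Step 1: u_0 = a_0 = (2, -1, 3, -3).
Step 2: u_1 = a_1 − (11/23)·u_0 = (-68/23, 11/23, -10/23, -59/23).
Step 3: u_2 = a_2 − (11/23)·u_0 − (385/362)·u_1 = (34/181, 1075/362, 186/181, 59/362).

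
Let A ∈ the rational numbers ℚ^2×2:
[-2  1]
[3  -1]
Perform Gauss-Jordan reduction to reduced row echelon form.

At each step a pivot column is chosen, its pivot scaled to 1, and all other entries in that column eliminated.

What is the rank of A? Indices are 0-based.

rank = 2

pivot(0,0)=-2: scale R0 → (1, -1/2)
  clear (1,0): R1 −= (3)R0 → (0, 1/2)
pivot(1,1)=1/2: scale R1 → (0, 1)
  clear (0,1): R0 −= (-1/2)R1 → (1, 0)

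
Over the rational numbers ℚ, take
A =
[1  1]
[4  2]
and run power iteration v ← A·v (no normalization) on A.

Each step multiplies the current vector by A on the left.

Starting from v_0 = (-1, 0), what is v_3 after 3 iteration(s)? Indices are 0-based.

v_3 = (-17, -44)

v_0 = (-1, 0).
v_1 = A·v_0 = (-1, -4).
v_2 = A·v_1 = (-5, -12).
v_3 = A·v_2 = (-17, -44).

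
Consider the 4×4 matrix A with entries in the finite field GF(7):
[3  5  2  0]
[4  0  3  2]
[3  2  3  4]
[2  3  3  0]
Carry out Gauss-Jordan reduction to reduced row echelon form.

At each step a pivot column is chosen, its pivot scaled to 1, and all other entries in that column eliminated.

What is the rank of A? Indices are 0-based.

rank = 4

step 1: normalize row 0 (÷3) = (1, 4, 3, 0)
  row 1: subtract 4×row0 = (0, 5, 5, 2)
  row 2: subtract 3×row0 = (0, 4, 1, 4)
  row 3: subtract 2×row0 = (0, 2, 4, 0)
step 2: normalize row 1 (÷5) = (0, 1, 1, 6)
  row 0: subtract 4×row1 = (1, 0, 6, 4)
  row 2: subtract 4×row1 = (0, 0, 4, 1)
  row 3: subtract 2×row1 = (0, 0, 2, 2)
step 3: normalize row 2 (÷4) = (0, 0, 1, 2)
  row 0: subtract 6×row2 = (1, 0, 0, 6)
  row 1: subtract 1×row2 = (0, 1, 0, 4)
  row 3: subtract 2×row2 = (0, 0, 0, 5)
step 4: normalize row 3 (÷5) = (0, 0, 0, 1)
  row 0: subtract 6×row3 = (1, 0, 0, 0)
  row 1: subtract 4×row3 = (0, 1, 0, 0)
  row 2: subtract 2×row3 = (0, 0, 1, 0)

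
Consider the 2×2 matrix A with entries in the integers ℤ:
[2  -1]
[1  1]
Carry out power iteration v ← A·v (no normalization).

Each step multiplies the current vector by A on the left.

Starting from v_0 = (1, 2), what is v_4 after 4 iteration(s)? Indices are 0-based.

v_0 = (1, 2).
v_1 = A·v_0 = (0, 3).
v_2 = A·v_1 = (-3, 3).
v_3 = A·v_2 = (-9, 0).
v_4 = A·v_3 = (-18, -9).

v_4 = (-18, -9)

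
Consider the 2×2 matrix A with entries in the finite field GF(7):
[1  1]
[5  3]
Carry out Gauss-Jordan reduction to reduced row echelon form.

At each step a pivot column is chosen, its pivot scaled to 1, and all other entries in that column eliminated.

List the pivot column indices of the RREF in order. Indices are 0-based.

step 1: normalize row 0 (÷1) = (1, 1)
  row 1: subtract 5×row0 = (0, 5)
step 2: normalize row 1 (÷5) = (0, 1)
  row 0: subtract 1×row1 = (1, 0)

pivot columns: 0, 1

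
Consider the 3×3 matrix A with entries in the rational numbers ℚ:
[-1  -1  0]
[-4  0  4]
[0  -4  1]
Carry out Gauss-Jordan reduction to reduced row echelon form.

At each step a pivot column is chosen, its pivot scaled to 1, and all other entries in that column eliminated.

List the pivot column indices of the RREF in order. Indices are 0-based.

step 1: normalize row 0 (÷-1) = (1, 1, 0)
  row 1: subtract -4×row0 = (0, 4, 4)
step 2: normalize row 1 (÷4) = (0, 1, 1)
  row 0: subtract 1×row1 = (1, 0, -1)
  row 2: subtract -4×row1 = (0, 0, 5)
step 3: normalize row 2 (÷5) = (0, 0, 1)
  row 0: subtract -1×row2 = (1, 0, 0)
  row 1: subtract 1×row2 = (0, 1, 0)

pivot columns: 0, 1, 2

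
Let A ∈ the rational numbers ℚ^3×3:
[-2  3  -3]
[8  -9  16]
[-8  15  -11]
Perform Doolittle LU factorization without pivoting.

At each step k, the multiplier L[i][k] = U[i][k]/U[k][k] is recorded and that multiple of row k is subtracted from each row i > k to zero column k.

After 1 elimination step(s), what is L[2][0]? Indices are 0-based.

[col 0] pivot -2
  R1 -= -4*R0 → (0, 3, 4)  (L[1][0] := -4)
  R2 -= 4*R0 → (0, 3, 1)  (L[2][0] := 4)

L[2][0] = 4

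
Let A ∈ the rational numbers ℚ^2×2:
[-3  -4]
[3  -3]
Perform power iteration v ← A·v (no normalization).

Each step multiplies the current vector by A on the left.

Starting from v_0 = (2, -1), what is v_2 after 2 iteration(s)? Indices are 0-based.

v_2 = (-30, -33)

v_0 = (2, -1).
v_1 = A·v_0 = (-2, 9).
v_2 = A·v_1 = (-30, -33).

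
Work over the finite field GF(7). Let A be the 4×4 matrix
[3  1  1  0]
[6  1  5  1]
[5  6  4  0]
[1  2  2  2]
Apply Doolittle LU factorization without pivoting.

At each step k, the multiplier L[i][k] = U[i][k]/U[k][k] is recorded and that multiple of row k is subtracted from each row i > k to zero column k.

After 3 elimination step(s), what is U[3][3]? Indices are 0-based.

Step 1: pivot at (0,0) is 3.
  row1 ← row1 − (2)·row0  ⇒  L[1][0]=2, U row1=(0, 6, 3, 1)
  row2 ← row2 − (4)·row0  ⇒  L[2][0]=4, U row2=(0, 2, 0, 0)
  row3 ← row3 − (5)·row0  ⇒  L[3][0]=5, U row3=(0, 4, 4, 2)
Step 2: pivot at (1,1) is 6.
  row2 ← row2 − (5)·row1  ⇒  L[2][1]=5, U row2=(0, 0, 6, 2)
  row3 ← row3 − (3)·row1  ⇒  L[3][1]=3, U row3=(0, 0, 2, 6)
Step 3: pivot at (2,2) is 6.
  row3 ← row3 − (5)·row2  ⇒  L[3][2]=5, U row3=(0, 0, 0, 3)

U[3][3] = 3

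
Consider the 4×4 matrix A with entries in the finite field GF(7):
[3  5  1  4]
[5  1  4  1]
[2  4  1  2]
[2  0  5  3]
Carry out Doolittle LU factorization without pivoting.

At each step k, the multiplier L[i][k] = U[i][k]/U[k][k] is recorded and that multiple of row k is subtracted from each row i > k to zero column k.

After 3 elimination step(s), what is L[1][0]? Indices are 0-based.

k=0: U[0][0]=3
  eliminate (1,0): mult=4, new row 1: (0, 2, 0, 6); set L[1][0]=4
  eliminate (2,0): mult=3, new row 2: (0, 3, 5, 4); set L[2][0]=3
  eliminate (3,0): mult=3, new row 3: (0, 6, 2, 5); set L[3][0]=3
k=1: U[1][1]=2
  eliminate (2,1): mult=5, new row 2: (0, 0, 5, 2); set L[2][1]=5
  eliminate (3,1): mult=3, new row 3: (0, 0, 2, 1); set L[3][1]=3
k=2: U[2][2]=5
  eliminate (3,2): mult=6, new row 3: (0, 0, 0, 3); set L[3][2]=6

L[1][0] = 4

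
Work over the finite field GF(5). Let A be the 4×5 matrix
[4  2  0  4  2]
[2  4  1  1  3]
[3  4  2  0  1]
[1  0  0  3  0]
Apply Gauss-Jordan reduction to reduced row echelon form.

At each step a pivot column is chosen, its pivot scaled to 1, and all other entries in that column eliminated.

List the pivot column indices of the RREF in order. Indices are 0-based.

pivot columns: 0, 1, 2, 4

step 1: normalize row 0 (÷4) = (1, 3, 0, 1, 3)
  row 1: subtract 2×row0 = (0, 3, 1, 4, 2)
  row 2: subtract 3×row0 = (0, 0, 2, 2, 2)
  row 3: subtract 1×row0 = (0, 2, 0, 2, 2)
step 2: normalize row 1 (÷3) = (0, 1, 2, 3, 4)
  row 0: subtract 3×row1 = (1, 0, 4, 2, 1)
  row 3: subtract 2×row1 = (0, 0, 1, 1, 4)
step 3: normalize row 2 (÷2) = (0, 0, 1, 1, 1)
  row 0: subtract 4×row2 = (1, 0, 0, 3, 2)
  row 1: subtract 2×row2 = (0, 1, 0, 1, 2)
  row 3: subtract 1×row2 = (0, 0, 0, 0, 3)
skip col 3 (zero from row 3)
step 4: normalize row 3 (÷3) = (0, 0, 0, 0, 1)
  row 0: subtract 2×row3 = (1, 0, 0, 3, 0)
  row 1: subtract 2×row3 = (0, 1, 0, 1, 0)
  row 2: subtract 1×row3 = (0, 0, 1, 1, 0)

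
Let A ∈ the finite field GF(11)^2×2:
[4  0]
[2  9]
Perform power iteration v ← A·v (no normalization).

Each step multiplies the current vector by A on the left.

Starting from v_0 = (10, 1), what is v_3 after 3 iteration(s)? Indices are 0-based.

v_0 = (10, 1).
v_1 = A·v_0 = (7, 7).
v_2 = A·v_1 = (6, 0).
v_3 = A·v_2 = (2, 1).

v_3 = (2, 1)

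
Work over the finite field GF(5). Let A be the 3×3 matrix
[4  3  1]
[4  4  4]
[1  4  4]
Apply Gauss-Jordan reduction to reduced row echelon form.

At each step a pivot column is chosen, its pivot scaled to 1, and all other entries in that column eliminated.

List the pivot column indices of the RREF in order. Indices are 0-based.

pivot columns: 0, 1, 2

step 1: normalize row 0 (÷4) = (1, 2, 4)
  row 1: subtract 4×row0 = (0, 1, 3)
  row 2: subtract 1×row0 = (0, 2, 0)
step 2: normalize row 1 (÷1) = (0, 1, 3)
  row 0: subtract 2×row1 = (1, 0, 3)
  row 2: subtract 2×row1 = (0, 0, 4)
step 3: normalize row 2 (÷4) = (0, 0, 1)
  row 0: subtract 3×row2 = (1, 0, 0)
  row 1: subtract 3×row2 = (0, 1, 0)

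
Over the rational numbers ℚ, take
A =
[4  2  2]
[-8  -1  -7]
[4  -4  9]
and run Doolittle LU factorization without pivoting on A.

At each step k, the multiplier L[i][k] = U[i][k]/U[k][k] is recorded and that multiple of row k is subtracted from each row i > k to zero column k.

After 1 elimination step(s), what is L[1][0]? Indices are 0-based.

L[1][0] = -2

k=0: U[0][0]=4
  eliminate (1,0): mult=-2, new row 1: (0, 3, -3); set L[1][0]=-2
  eliminate (2,0): mult=1, new row 2: (0, -6, 7); set L[2][0]=1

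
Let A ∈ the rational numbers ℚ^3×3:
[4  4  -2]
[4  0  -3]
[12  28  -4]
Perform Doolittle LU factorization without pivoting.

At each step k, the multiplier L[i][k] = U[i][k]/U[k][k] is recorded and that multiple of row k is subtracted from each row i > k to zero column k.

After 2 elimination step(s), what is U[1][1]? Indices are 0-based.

[col 0] pivot 4
  R1 -= 1*R0 → (0, -4, -1)  (L[1][0] := 1)
  R2 -= 3*R0 → (0, 16, 2)  (L[2][0] := 3)
[col 1] pivot -4
  R2 -= -4*R1 → (0, 0, -2)  (L[2][1] := -4)

U[1][1] = -4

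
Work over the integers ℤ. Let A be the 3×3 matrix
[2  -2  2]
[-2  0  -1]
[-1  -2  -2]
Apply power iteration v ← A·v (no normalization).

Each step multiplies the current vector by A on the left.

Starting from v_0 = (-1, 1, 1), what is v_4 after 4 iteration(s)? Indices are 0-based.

v_0 = (-1, 1, 1).
v_1 = A·v_0 = (-2, 1, -3).
v_2 = A·v_1 = (-12, 7, 6).
v_3 = A·v_2 = (-26, 18, -14).
v_4 = A·v_3 = (-116, 66, 18).

v_4 = (-116, 66, 18)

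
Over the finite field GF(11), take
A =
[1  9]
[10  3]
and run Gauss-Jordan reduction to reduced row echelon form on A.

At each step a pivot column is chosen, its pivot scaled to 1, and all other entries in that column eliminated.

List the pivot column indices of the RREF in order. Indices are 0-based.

step 1: normalize row 0 (÷1) = (1, 9)
  row 1: subtract 10×row0 = (0, 1)
step 2: normalize row 1 (÷1) = (0, 1)
  row 0: subtract 9×row1 = (1, 0)

pivot columns: 0, 1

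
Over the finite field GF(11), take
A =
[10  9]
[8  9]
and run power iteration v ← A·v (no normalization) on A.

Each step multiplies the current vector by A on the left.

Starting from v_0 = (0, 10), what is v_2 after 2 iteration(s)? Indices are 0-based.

v_2 = (5, 1)

v_0 = (0, 10).
v_1 = A·v_0 = (2, 2).
v_2 = A·v_1 = (5, 1).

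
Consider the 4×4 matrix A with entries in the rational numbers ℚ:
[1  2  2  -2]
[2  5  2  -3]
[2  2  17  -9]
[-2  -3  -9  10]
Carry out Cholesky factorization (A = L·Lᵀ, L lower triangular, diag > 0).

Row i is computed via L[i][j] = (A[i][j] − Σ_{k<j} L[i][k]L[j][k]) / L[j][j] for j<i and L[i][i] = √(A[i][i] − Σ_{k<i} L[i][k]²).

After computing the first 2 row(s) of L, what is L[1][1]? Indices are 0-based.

Step 1: L[0][0] = √(1) = 1.
  L[1][0] = (2) / L[0][0] = 2.
Step 2: L[1][1] = √(1) = 1.

L[1][1] = 1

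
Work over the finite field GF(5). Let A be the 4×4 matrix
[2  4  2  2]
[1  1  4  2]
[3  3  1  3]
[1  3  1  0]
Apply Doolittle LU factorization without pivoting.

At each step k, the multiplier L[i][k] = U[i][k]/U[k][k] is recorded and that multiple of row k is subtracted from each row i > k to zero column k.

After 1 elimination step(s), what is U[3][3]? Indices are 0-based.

U[3][3] = 4

k=0: U[0][0]=2
  eliminate (1,0): mult=3, new row 1: (0, 4, 3, 1); set L[1][0]=3
  eliminate (2,0): mult=4, new row 2: (0, 2, 3, 0); set L[2][0]=4
  eliminate (3,0): mult=3, new row 3: (0, 1, 0, 4); set L[3][0]=3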